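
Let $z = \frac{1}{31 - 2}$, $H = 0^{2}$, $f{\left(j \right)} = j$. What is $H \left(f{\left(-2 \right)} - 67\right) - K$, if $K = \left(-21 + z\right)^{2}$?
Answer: $- \frac{369664}{841} \approx -439.55$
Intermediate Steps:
$H = 0$
$z = \frac{1}{29}$ ($z = \frac{1}{31 - 2} = \frac{1}{29} \approx 0.034483$)
$K = \frac{369664}{841}$ ($K = \left(-21 + \frac{1}{29}\right)^{2} = \left(- \frac{608}{29}\right)^{2} = \frac{369664}{841} \approx 439.55$)
$H \left(f{\left(-2 \right)} - 67\right) - K = 0 \left(-2 - 67\right) - \frac{369664}{841} = 0 \left(-69\right) - \frac{369664}{841} = 0 - \frac{369664}{841} = - \frac{369664}{841}$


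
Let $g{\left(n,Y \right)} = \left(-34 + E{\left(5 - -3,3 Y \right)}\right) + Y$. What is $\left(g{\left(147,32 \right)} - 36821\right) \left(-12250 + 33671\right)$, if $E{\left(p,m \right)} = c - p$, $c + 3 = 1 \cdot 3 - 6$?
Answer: $-789085377$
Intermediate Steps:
$c = -6$ ($c = -3 + \left(1 \cdot 3 - 6\right) = -3 + \left(3 - 6\right) = -3 - 3 = -6$)
$E{\left(p,m \right)} = -6 - p$
$g{\left(n,Y \right)} = -48 + Y$ ($g{\left(n,Y \right)} = \left(-34 - \left(11 + 3\right)\right) + Y = \left(-34 - 14\right) + Y = -48 + Y$)
$\left(g{\left(147,32 \right)} - 36821\right) \left(-12250 + 33671\right) = \left(\left(-48 + 32\right) - 36821\right) \left(-12250 + 33671\right) = \left(-16 - 36821\right) 21421 = \left(-36837\right) 21421 = -789085377$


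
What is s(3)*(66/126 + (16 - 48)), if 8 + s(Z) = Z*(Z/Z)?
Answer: 3305/21 ≈ 157.38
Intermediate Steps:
s(Z) = -8 + Z (s(Z) = -8 + Z*(Z/Z) = -8 + Z*1 = -8 + Z)
s(3)*(66/126 + (16 - 48)) = (-8 + 3)*(66/126 + (16 - 48)) = -5*(66*(1/126) - 32) = -5*(11/21 - 32) = -5*(-661/21) = 3305/21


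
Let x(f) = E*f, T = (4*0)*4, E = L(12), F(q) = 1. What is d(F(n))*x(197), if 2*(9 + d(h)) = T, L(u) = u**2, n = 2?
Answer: -255312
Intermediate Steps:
E = 144 (E = 12**2 = 144)
T = 0 (T = 0*4 = 0)
d(h) = -9 (d(h) = -9 + (1/2)*0 = -9 + 0 = -9)
x(f) = 144*f
d(F(n))*x(197) = -1296*197 = -9*28368 = -255312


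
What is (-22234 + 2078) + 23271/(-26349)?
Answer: -177037905/8783 ≈ -20157.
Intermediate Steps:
(-22234 + 2078) + 23271/(-26349) = -20156 + 23271*(-1/26349) = -20156 - 7757/8783 = -177037905/8783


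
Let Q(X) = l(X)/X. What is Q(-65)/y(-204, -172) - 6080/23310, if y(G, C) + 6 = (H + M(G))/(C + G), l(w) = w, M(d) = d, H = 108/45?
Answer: -442819/997668 ≈ -0.44385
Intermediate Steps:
H = 12/5 (H = 108*(1/45) = 12/5 ≈ 2.4000)
y(G, C) = -6 + (12/5 + G)/(C + G)
Q(X) = 1 (Q(X) = X/X = 1)
Q(-65)/y(-204, -172) - 6080/23310 = 1/((12/5 - 6*(-172) - 5*(-204))/(-172 - 204)) - 6080/23310 = 1/((12/5 + 1032 + 1020)/(-376)) - 6080*1/23310 = 1/(-1/376*10272/5) - 608/2331 = 1/(-1284/235) - 608/2331 = 1*(-235/1284) - 608/2331 = -235/1284 - 608/2331 = -442819/997668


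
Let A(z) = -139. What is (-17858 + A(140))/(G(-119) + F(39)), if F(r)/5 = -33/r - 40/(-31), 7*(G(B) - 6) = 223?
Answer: -50769537/113060 ≈ -449.05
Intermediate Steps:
G(B) = 265/7 (G(B) = 6 + (⅐)*223 = 6 + 223/7 = 265/7)
F(r) = 200/31 - 165/r (F(r) = 5*(-33/r - 40/(-31)) = 5*(-33/r - 40*(-1/31)) = 5*(-33/r + 40/31) = 5*(40/31 - 33/r) = 200/31 - 165/r)
(-17858 + A(140))/(G(-119) + F(39)) = (-17858 - 139)/(265/7 + (200/31 - 165/39)) = -17997/(265/7 + (200/31 - 165*1/39)) = -17997/(265/7 + (200/31 - 55/13)) = -17997/(265/7 + 895/403) = -17997/113060/2821 = -17997*2821/113060 = -50769537/113060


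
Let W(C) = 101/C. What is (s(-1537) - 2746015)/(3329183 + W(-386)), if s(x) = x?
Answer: -1060555072/1285064537 ≈ -0.82529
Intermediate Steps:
(s(-1537) - 2746015)/(3329183 + W(-386)) = (-1537 - 2746015)/(3329183 + 101/(-386)) = -2747552/(3329183 + 101*(-1/386)) = -2747552/(3329183 - 101/386) = -2747552/1285064537/386 = -2747552*386/1285064537 = -1060555072/1285064537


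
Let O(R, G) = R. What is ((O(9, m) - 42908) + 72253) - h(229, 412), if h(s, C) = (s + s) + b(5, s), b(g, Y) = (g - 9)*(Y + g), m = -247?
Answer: 29832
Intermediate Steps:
b(g, Y) = (-9 + g)*(Y + g)
h(s, C) = -20 - 2*s (h(s, C) = (s + s) + (5² - 9*s - 9*5 + s*5) = 2*s + (25 - 9*s - 45 + 5*s) = 2*s + (-20 - 4*s) = -20 - 2*s)
((O(9, m) - 42908) + 72253) - h(229, 412) = ((9 - 42908) + 72253) - (-20 - 2*229) = (-42899 + 72253) - (-20 - 458) = 29354 - 1*(-478) = 29354 + 478 = 29832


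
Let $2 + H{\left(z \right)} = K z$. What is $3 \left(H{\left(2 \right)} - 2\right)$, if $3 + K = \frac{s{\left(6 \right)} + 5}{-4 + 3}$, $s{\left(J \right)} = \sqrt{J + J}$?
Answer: $-60 - 12 \sqrt{3} \approx -80.785$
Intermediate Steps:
$s{\left(J \right)} = \sqrt{2} \sqrt{J}$ ($s{\left(J \right)} = \sqrt{2 J} = \sqrt{2} \sqrt{J}$)
$K = -8 - 2 \sqrt{3}$ ($K = -3 + \frac{\sqrt{2} \sqrt{6} + 5}{-4 + 3} = -3 + \frac{2 \sqrt{3} + 5}{-1} = -3 + \left(5 + 2 \sqrt{3}\right) \left(-1\right) = -3 - \left(5 + 2 \sqrt{3}\right) = -8 - 2 \sqrt{3} \approx -11.464$)
$H{\left(z \right)} = -2 + z \left(-8 - 2 \sqrt{3}\right)$ ($H{\left(z \right)} = -2 + \left(-8 - 2 \sqrt{3}\right) z = -2 + z \left(-8 - 2 \sqrt{3}\right)$)
$3 \left(H{\left(2 \right)} - 2\right) = 3 \left(\left(-2 - 4 \left(4 + \sqrt{3}\right)\right) - 2\right) = 3 \left(\left(-2 - \left(16 + 4 \sqrt{3}\right)\right) - 2\right) = 3 \left(\left(-18 - 4 \sqrt{3}\right) - 2\right) = 3 \left(-20 - 4 \sqrt{3}\right) = -60 - 12 \sqrt{3}$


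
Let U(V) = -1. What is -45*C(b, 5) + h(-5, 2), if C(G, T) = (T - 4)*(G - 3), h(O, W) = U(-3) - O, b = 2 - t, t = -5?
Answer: -176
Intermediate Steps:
b = 7 (b = 2 - 1*(-5) = 2 + 5 = 7)
h(O, W) = -1 - O
C(G, T) = (-4 + T)*(-3 + G)
-45*C(b, 5) + h(-5, 2) = -45*(12 - 4*7 - 3*5 + 7*5) + (-1 - 1*(-5)) = -45*(12 - 28 - 15 + 35) + (-1 + 5) = -45*4 + 4 = -180 + 4 = -176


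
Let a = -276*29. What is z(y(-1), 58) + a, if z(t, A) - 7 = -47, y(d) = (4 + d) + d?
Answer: -8044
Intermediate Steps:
y(d) = 4 + 2*d
a = -8004
z(t, A) = -40 (z(t, A) = 7 - 47 = -40)
z(y(-1), 58) + a = -40 - 8004 = -8044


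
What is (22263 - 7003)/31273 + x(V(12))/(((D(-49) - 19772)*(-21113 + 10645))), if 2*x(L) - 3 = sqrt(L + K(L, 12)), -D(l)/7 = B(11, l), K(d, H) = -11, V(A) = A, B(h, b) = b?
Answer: 1551810581633/3180194714378 ≈ 0.48796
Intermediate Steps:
D(l) = -7*l
x(L) = 3/2 + sqrt(-11 + L)/2 (x(L) = 3/2 + sqrt(L - 11)/2 = 3/2 + sqrt(-11 + L)/2)
(22263 - 7003)/31273 + x(V(12))/(((D(-49) - 19772)*(-21113 + 10645))) = (22263 - 7003)/31273 + (3/2 + sqrt(-11 + 12)/2)/(((-7*(-49) - 19772)*(-21113 + 10645))) = 15260*(1/31273) + (3/2 + sqrt(1)/2)/(((343 - 19772)*(-10468))) = 15260/31273 + (3/2 + (1/2)*1)/((-19429*(-10468))) = 15260/31273 + (3/2 + 1/2)/203382772 = 15260/31273 + 2*(1/203382772) = 15260/31273 + 1/101691386 = 1551810581633/3180194714378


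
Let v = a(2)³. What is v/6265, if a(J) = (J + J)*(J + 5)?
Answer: 3136/895 ≈ 3.5039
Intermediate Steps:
a(J) = 2*J*(5 + J) (a(J) = (2*J)*(5 + J) = 2*J*(5 + J))
v = 21952 (v = (2*2*(5 + 2))³ = (2*2*7)³ = 28³ = 21952)
v/6265 = 21952/6265 = 21952*(1/6265) = 3136/895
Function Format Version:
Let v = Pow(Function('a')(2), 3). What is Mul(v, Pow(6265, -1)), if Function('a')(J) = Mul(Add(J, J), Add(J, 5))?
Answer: Rational(3136, 895) ≈ 3.5039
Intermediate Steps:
Function('a')(J) = Mul(2, J, Add(5, J)) (Function('a')(J) = Mul(Mul(2, J), Add(5, J)) = Mul(2, J, Add(5, J)))
v = 21952 (v = Pow(Mul(2, 2, Add(5, 2)), 3) = Pow(Mul(2, 2, 7), 3) = Pow(28, 3) = 21952)
Mul(v, Pow(6265, -1)) = Mul(21952, Pow(6265, -1)) = Mul(21952, Rational(1, 6265)) = Rational(3136, 895)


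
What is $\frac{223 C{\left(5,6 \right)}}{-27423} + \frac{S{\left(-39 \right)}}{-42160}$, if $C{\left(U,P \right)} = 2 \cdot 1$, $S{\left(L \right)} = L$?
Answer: $- \frac{17733863}{1156153680} \approx -0.015339$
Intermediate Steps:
$C{\left(U,P \right)} = 2$
$\frac{223 C{\left(5,6 \right)}}{-27423} + \frac{S{\left(-39 \right)}}{-42160} = \frac{223 \cdot 2}{-27423} - \frac{39}{-42160} = 446 \left(- \frac{1}{27423}\right) - - \frac{39}{42160} = - \frac{446}{27423} + \frac{39}{42160} = - \frac{17733863}{1156153680}$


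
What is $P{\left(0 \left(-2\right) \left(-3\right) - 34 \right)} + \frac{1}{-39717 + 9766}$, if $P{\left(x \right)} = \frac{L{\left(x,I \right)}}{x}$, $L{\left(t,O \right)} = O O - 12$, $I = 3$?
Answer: $\frac{89819}{1018334} \approx 0.088202$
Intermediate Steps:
$L{\left(t,O \right)} = -12 + O^{2}$ ($L{\left(t,O \right)} = O^{2} - 12 = -12 + O^{2}$)
$P{\left(x \right)} = - \frac{3}{x}$ ($P{\left(x \right)} = \frac{-12 + 3^{2}}{x} = \frac{-12 + 9}{x} = - \frac{3}{x}$)
$P{\left(0 \left(-2\right) \left(-3\right) - 34 \right)} + \frac{1}{-39717 + 9766} = - \frac{3}{0 \left(-2\right) \left(-3\right) - 34} + \frac{1}{-39717 + 9766} = - \frac{3}{0 \left(-3\right) - 34} + \frac{1}{-29951} = - \frac{3}{0 - 34} - \frac{1}{29951} = - \frac{3}{-34} - \frac{1}{29951} = \left(-3\right) \left(- \frac{1}{34}\right) - \frac{1}{29951} = \frac{3}{34} - \frac{1}{29951} = \frac{89819}{1018334}$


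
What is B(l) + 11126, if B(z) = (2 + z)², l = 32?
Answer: 12282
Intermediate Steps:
B(l) + 11126 = (2 + 32)² + 11126 = 34² + 11126 = 1156 + 11126 = 12282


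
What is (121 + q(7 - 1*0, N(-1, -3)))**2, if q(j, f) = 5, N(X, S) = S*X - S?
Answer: 15876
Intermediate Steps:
N(X, S) = -S + S*X
(121 + q(7 - 1*0, N(-1, -3)))**2 = (121 + 5)**2 = 126**2 = 15876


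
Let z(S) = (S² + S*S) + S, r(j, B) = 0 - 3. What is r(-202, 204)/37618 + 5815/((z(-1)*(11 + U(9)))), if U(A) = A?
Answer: 21874861/75236 ≈ 290.75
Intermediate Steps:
r(j, B) = -3
z(S) = S + 2*S² (z(S) = (S² + S²) + S = 2*S² + S = S + 2*S²)
r(-202, 204)/37618 + 5815/((z(-1)*(11 + U(9)))) = -3/37618 + 5815/(((-(1 + 2*(-1)))*(11 + 9))) = -3*1/37618 + 5815/((-(1 - 2)*20)) = -3/37618 + 5815/((-1*(-1)*20)) = -3/37618 + 5815/((1*20)) = -3/37618 + 5815/20 = -3/37618 + 5815*(1/20) = -3/37618 + 1163/4 = 21874861/75236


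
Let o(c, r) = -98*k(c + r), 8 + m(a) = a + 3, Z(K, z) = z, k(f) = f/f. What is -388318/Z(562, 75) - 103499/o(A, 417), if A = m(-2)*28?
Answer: -30292739/7350 ≈ -4121.5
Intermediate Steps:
k(f) = 1
m(a) = -5 + a (m(a) = -8 + (a + 3) = -8 + (3 + a) = -5 + a)
A = -196 (A = (-5 - 2)*28 = -7*28 = -196)
o(c, r) = -98 (o(c, r) = -98*1 = -98)
-388318/Z(562, 75) - 103499/o(A, 417) = -388318/75 - 103499/(-98) = -388318*1/75 - 103499*(-1/98) = -388318/75 + 103499/98 = -30292739/7350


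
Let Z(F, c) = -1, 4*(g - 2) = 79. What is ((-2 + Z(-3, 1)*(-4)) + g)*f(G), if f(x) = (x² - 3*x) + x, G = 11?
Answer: 9405/4 ≈ 2351.3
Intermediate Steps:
g = 87/4 (g = 2 + (¼)*79 = 2 + 79/4 = 87/4 ≈ 21.750)
f(x) = x² - 2*x
((-2 + Z(-3, 1)*(-4)) + g)*f(G) = ((-2 - 1*(-4)) + 87/4)*(11*(-2 + 11)) = ((-2 + 4) + 87/4)*(11*9) = (2 + 87/4)*99 = (95/4)*99 = 9405/4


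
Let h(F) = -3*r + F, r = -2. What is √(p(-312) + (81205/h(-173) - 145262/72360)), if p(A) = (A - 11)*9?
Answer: I*√3443033433970995/1007010 ≈ 58.269*I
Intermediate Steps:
p(A) = -99 + 9*A (p(A) = (-11 + A)*9 = -99 + 9*A)
h(F) = 6 + F (h(F) = -3*(-2) + F = 6 + F)
√(p(-312) + (81205/h(-173) - 145262/72360)) = √((-99 + 9*(-312)) + (81205/(6 - 173) - 145262/72360)) = √((-99 - 2808) + (81205/(-167) - 145262*1/72360)) = √(-2907 + (81205*(-1/167) - 72631/36180)) = √(-2907 + (-81205/167 - 72631/36180)) = √(-2907 - 2950126277/6042060) = √(-20514394697/6042060) = I*√3443033433970995/1007010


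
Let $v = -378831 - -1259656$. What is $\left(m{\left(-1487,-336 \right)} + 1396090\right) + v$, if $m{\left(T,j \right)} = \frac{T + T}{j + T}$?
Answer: $\frac{4150819019}{1823} \approx 2.2769 \cdot 10^{6}$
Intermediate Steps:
$v = 880825$ ($v = -378831 + 1259656 = 880825$)
$m{\left(T,j \right)} = \frac{2 T}{T + j}$
$\left(m{\left(-1487,-336 \right)} + 1396090\right) + v = \left(2 \left(-1487\right) \frac{1}{-1487 - 336} + 1396090\right) + 880825 = \left(2 \left(-1487\right) \frac{1}{-1823} + 1396090\right) + 880825 = \left(2 \left(-1487\right) \left(- \frac{1}{1823}\right) + 1396090\right) + 880825 = \left(\frac{2974}{1823} + 1396090\right) + 880825 = \frac{2545075044}{1823} + 880825 = \frac{4150819019}{1823}$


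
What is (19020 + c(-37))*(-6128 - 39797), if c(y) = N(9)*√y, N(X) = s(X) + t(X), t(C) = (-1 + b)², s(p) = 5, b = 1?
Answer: -873493500 - 229625*I*√37 ≈ -8.7349e+8 - 1.3968e+6*I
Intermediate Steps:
t(C) = 0 (t(C) = (-1 + 1)² = 0² = 0)
N(X) = 5 (N(X) = 5 + 0 = 5)
c(y) = 5*√y
(19020 + c(-37))*(-6128 - 39797) = (19020 + 5*√(-37))*(-6128 - 39797) = (19020 + 5*(I*√37))*(-45925) = (19020 + 5*I*√37)*(-45925) = -873493500 - 229625*I*√37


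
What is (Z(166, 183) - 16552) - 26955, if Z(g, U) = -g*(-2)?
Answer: -43175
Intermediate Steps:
Z(g, U) = 2*g
(Z(166, 183) - 16552) - 26955 = (2*166 - 16552) - 26955 = (332 - 16552) - 26955 = -16220 - 26955 = -43175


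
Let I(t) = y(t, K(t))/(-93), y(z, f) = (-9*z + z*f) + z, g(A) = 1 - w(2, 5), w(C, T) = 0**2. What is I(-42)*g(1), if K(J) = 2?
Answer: -84/31 ≈ -2.7097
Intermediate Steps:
w(C, T) = 0
g(A) = 1 (g(A) = 1 - 1*0 = 1 + 0 = 1)
y(z, f) = -8*z + f*z (y(z, f) = (-9*z + f*z) + z = -8*z + f*z)
I(t) = 2*t/31 (I(t) = (t*(-8 + 2))/(-93) = (t*(-6))*(-1/93) = -6*t*(-1/93) = 2*t/31)
I(-42)*g(1) = ((2/31)*(-42))*1 = -84/31*1 = -84/31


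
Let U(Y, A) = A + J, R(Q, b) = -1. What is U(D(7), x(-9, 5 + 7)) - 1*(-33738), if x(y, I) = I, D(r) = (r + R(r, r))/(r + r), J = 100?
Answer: 33850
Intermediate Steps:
D(r) = (-1 + r)/(2*r) (D(r) = (r - 1)/(r + r) = (-1 + r)/((2*r)) = (-1 + r)*(1/(2*r)) = (-1 + r)/(2*r))
U(Y, A) = 100 + A (U(Y, A) = A + 100 = 100 + A)
U(D(7), x(-9, 5 + 7)) - 1*(-33738) = (100 + (5 + 7)) - 1*(-33738) = (100 + 12) + 33738 = 112 + 33738 = 33850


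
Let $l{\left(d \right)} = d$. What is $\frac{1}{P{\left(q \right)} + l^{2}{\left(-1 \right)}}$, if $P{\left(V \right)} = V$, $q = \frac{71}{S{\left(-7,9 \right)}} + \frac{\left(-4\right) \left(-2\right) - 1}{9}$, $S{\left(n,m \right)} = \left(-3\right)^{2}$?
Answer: $\frac{3}{29} \approx 0.10345$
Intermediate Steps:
$S{\left(n,m \right)} = 9$
$q = \frac{26}{3}$ ($q = \frac{71}{9} + \frac{\left(-4\right) \left(-2\right) - 1}{9} = 71 \cdot \frac{1}{9} + \left(8 - 1\right) \frac{1}{9} = \frac{71}{9} + 7 \cdot \frac{1}{9} = \frac{71}{9} + \frac{7}{9} = \frac{26}{3} \approx 8.6667$)
$\frac{1}{P{\left(q \right)} + l^{2}{\left(-1 \right)}} = \frac{1}{\frac{26}{3} + \left(-1\right)^{2}} = \frac{1}{\frac{26}{3} + 1} = \frac{1}{\frac{29}{3}} = \frac{3}{29}$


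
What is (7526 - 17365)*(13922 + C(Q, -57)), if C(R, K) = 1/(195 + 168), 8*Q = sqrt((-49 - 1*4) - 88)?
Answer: -49723226393/363 ≈ -1.3698e+8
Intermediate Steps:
Q = I*sqrt(141)/8 (Q = sqrt((-49 - 1*4) - 88)/8 = sqrt((-49 - 4) - 88)/8 = sqrt(-53 - 88)/8 = sqrt(-141)/8 = (I*sqrt(141))/8 = I*sqrt(141)/8 ≈ 1.4843*I)
C(R, K) = 1/363
(7526 - 17365)*(13922 + C(Q, -57)) = (7526 - 17365)*(13922 + 1/363) = -9839*5053687/363 = -49723226393/363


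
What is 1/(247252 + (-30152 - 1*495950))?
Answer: -1/278850 ≈ -3.5862e-6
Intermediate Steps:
1/(247252 + (-30152 - 1*495950)) = 1/(247252 + (-30152 - 495950)) = 1/(247252 - 526102) = 1/(-278850) = -1/278850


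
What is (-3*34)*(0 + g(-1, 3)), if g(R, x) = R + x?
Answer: -204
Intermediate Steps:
(-3*34)*(0 + g(-1, 3)) = (-3*34)*(0 + (-1 + 3)) = -102*(0 + 2) = -102*2 = -204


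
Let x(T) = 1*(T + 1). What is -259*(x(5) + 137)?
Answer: -37037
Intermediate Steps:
x(T) = 1 + T (x(T) = 1*(1 + T) = 1 + T)
-259*(x(5) + 137) = -259*((1 + 5) + 137) = -259*(6 + 137) = -259*143 = -37037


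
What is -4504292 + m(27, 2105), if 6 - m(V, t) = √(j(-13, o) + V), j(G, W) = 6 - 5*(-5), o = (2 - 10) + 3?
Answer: -4504286 - √58 ≈ -4.5043e+6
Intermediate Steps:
o = -5 (o = -8 + 3 = -5)
j(G, W) = 31 (j(G, W) = 6 + 25 = 31)
m(V, t) = 6 - √(31 + V)
-4504292 + m(27, 2105) = -4504292 + (6 - √(31 + 27)) = -4504292 + (6 - √58) = -4504286 - √58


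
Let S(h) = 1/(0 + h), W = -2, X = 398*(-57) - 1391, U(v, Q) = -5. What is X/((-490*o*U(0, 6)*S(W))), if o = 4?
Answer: 24077/4900 ≈ 4.9137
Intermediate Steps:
X = -24077 (X = -22686 - 1391 = -24077)
S(h) = 1/h
X/((-490*o*U(0, 6)*S(W))) = -24077/((-490*4*(-5)/(-2))) = -24077/((-(-9800)*(-1)/2)) = -24077/((-490*10)) = -24077/(-4900) = -24077*(-1/4900) = 24077/4900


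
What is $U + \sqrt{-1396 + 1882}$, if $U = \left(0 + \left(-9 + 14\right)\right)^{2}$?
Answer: $25 + 9 \sqrt{6} \approx 47.045$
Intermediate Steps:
$U = 25$ ($U = \left(0 + 5\right)^{2} = 5^{2} = 25$)
$U + \sqrt{-1396 + 1882} = 25 + \sqrt{-1396 + 1882} = 25 + \sqrt{486} = 25 + 9 \sqrt{6}$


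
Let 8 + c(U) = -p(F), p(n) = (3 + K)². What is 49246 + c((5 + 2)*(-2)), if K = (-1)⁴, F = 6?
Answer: 49222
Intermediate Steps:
K = 1
p(n) = 16 (p(n) = (3 + 1)² = 4² = 16)
c(U) = -24 (c(U) = -8 - 1*16 = -8 - 16 = -24)
49246 + c((5 + 2)*(-2)) = 49246 - 24 = 49222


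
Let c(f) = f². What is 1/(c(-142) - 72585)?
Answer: -1/52421 ≈ -1.9076e-5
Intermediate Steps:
1/(c(-142) - 72585) = 1/((-142)² - 72585) = 1/(20164 - 72585) = 1/(-52421) = -1/52421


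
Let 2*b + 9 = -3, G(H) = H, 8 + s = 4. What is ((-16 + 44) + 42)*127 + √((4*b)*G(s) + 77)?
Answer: 8890 + √173 ≈ 8903.2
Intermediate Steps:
s = -4 (s = -8 + 4 = -4)
b = -6 (b = -9/2 + (½)*(-3) = -9/2 - 3/2 = -6)
((-16 + 44) + 42)*127 + √((4*b)*G(s) + 77) = ((-16 + 44) + 42)*127 + √((4*(-6))*(-4) + 77) = (28 + 42)*127 + √(-24*(-4) + 77) = 70*127 + √(96 + 77) = 8890 + √173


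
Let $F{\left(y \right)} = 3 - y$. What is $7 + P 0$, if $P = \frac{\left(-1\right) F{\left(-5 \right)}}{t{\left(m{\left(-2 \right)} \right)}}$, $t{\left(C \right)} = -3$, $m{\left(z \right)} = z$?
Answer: $7$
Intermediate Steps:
$P = \frac{8}{3}$ ($P = \frac{\left(-1\right) \left(3 - -5\right)}{-3} = - (3 + 5) \left(- \frac{1}{3}\right) = \left(-1\right) 8 \left(- \frac{1}{3}\right) = \left(-8\right) \left(- \frac{1}{3}\right) = \frac{8}{3} \approx 2.6667$)
$7 + P 0 = 7 + \frac{8}{3} \cdot 0 = 7 + 0 = 7$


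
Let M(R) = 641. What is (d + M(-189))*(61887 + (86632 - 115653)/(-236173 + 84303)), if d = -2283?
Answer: -7716421130731/75935 ≈ -1.0162e+8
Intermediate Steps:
(d + M(-189))*(61887 + (86632 - 115653)/(-236173 + 84303)) = (-2283 + 641)*(61887 + (86632 - 115653)/(-236173 + 84303)) = -1642*(61887 - 29021/(-151870)) = -1642*(61887 - 29021*(-1/151870)) = -1642*(61887 + 29021/151870) = -1642*9398807711/151870 = -7716421130731/75935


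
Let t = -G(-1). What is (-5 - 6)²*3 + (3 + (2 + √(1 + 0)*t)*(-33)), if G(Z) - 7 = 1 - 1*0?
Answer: 564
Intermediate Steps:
G(Z) = 8 (G(Z) = 7 + (1 - 1*0) = 7 + (1 + 0) = 7 + 1 = 8)
t = -8 (t = -1*8 = -8)
(-5 - 6)²*3 + (3 + (2 + √(1 + 0)*t)*(-33)) = (-5 - 6)²*3 + (3 + (2 + √(1 + 0)*(-8))*(-33)) = (-11)²*3 + (3 + (2 + √1*(-8))*(-33)) = 121*3 + (3 + (2 + 1*(-8))*(-33)) = 363 + (3 + (2 - 8)*(-33)) = 363 + (3 - 6*(-33)) = 363 + (3 + 198) = 363 + 201 = 564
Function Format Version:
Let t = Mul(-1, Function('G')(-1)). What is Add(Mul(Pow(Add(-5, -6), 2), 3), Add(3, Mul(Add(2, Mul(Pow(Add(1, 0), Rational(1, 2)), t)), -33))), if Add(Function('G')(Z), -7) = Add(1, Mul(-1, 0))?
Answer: 564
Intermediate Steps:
Function('G')(Z) = 8 (Function('G')(Z) = Add(7, Add(1, Mul(-1, 0))) = Add(7, Add(1, 0)) = Add(7, 1) = 8)
t = -8 (t = Mul(-1, 8) = -8)
Add(Mul(Pow(Add(-5, -6), 2), 3), Add(3, Mul(Add(2, Mul(Pow(Add(1, 0), Rational(1, 2)), t)), -33))) = Add(Mul(Pow(Add(-5, -6), 2), 3), Add(3, Mul(Add(2, Mul(Pow(Add(1, 0), Rational(1, 2)), -8)), -33))) = Add(Mul(Pow(-11, 2), 3), Add(3, Mul(Add(2, Mul(Pow(1, Rational(1, 2)), -8)), -33))) = Add(Mul(121, 3), Add(3, Mul(Add(2, Mul(1, -8)), -33))) = Add(363, Add(3, Mul(Add(2, -8), -33))) = Add(363, Add(3, Mul(-6, -33))) = Add(363, Add(3, 198)) = Add(363, 201) = 564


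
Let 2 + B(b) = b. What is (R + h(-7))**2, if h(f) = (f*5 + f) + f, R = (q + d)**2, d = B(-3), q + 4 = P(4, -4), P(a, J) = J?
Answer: 14400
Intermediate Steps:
q = -8 (q = -4 - 4 = -8)
B(b) = -2 + b
d = -5 (d = -2 - 3 = -5)
R = 169 (R = (-8 - 5)**2 = (-13)**2 = 169)
h(f) = 7*f (h(f) = (5*f + f) + f = 6*f + f = 7*f)
(R + h(-7))**2 = (169 + 7*(-7))**2 = (169 - 49)**2 = 120**2 = 14400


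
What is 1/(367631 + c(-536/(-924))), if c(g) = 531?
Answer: 1/368162 ≈ 2.7162e-6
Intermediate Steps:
1/(367631 + c(-536/(-924))) = 1/(367631 + 531) = 1/368162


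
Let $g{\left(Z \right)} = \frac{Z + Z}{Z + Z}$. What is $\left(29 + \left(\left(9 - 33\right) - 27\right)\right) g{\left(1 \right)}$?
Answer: $-22$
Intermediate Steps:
$g{\left(Z \right)} = 1$ ($g{\left(Z \right)} = \frac{2 Z}{2 Z} = 2 Z \frac{1}{2 Z} = 1$)
$\left(29 + \left(\left(9 - 33\right) - 27\right)\right) g{\left(1 \right)} = \left(29 + \left(\left(9 - 33\right) - 27\right)\right) 1 = \left(29 - 51\right) 1 = \left(-22\right) 1 = -22$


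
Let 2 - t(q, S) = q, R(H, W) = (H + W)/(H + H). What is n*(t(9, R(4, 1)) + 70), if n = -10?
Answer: -630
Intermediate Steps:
R(H, W) = (H + W)/(2*H) (R(H, W) = (H + W)/((2*H)) = (H + W)*(1/(2*H)) = (H + W)/(2*H))
t(q, S) = 2 - q
n*(t(9, R(4, 1)) + 70) = -10*((2 - 1*9) + 70) = -10*((2 - 9) + 70) = -10*(-7 + 70) = -10*63 = -630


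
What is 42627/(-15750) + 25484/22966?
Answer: -96266447/60285750 ≈ -1.5968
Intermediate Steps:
42627/(-15750) + 25484/22966 = 42627*(-1/15750) + 25484*(1/22966) = -14209/5250 + 12742/11483 = -96266447/60285750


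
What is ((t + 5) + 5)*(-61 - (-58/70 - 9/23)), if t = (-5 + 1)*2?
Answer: -96246/805 ≈ -119.56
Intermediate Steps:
t = -8 (t = -4*2 = -8)
((t + 5) + 5)*(-61 - (-58/70 - 9/23)) = ((-8 + 5) + 5)*(-61 - (-58/70 - 9/23)) = (-3 + 5)*(-61 - (-58*1/70 - 9*1/23)) = 2*(-61 - (-29/35 - 9/23)) = 2*(-61 - 1*(-982/805)) = 2*(-61 + 982/805) = 2*(-48123/805) = -96246/805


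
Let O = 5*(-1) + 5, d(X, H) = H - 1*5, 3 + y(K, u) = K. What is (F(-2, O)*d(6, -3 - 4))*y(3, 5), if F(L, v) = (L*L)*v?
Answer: 0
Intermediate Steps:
y(K, u) = -3 + K
d(X, H) = -5 + H (d(X, H) = H - 5 = -5 + H)
O = 0 (O = -5 + 5 = 0)
F(L, v) = v*L² (F(L, v) = L²*v = v*L²)
(F(-2, O)*d(6, -3 - 4))*y(3, 5) = ((0*(-2)²)*(-5 + (-3 - 4)))*(-3 + 3) = ((0*4)*(-5 - 7))*0 = (0*(-12))*0 = 0*0 = 0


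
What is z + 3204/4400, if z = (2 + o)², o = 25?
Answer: 802701/1100 ≈ 729.73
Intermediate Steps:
z = 729 (z = (2 + 25)² = 27² = 729)
z + 3204/4400 = 729 + 3204/4400 = 729 + 3204*(1/4400) = 729 + 801/1100 = 802701/1100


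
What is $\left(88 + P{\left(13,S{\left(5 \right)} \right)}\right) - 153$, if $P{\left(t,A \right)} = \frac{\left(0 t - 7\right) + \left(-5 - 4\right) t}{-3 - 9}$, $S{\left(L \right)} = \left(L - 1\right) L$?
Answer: $- \frac{164}{3} \approx -54.667$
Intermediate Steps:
$S{\left(L \right)} = L \left(-1 + L\right)$ ($S{\left(L \right)} = \left(-1 + L\right) L = L \left(-1 + L\right)$)
$P{\left(t,A \right)} = \frac{7}{12} + \frac{3 t}{4}$ ($P{\left(t,A \right)} = \frac{\left(0 - 7\right) - 9 t}{-12} = \left(-7 - 9 t\right) \left(- \frac{1}{12}\right) = \frac{7}{12} + \frac{3 t}{4}$)
$\left(88 + P{\left(13,S{\left(5 \right)} \right)}\right) - 153 = \left(88 + \left(\frac{7}{12} + \frac{3}{4} \cdot 13\right)\right) - 153 = \left(88 + \left(\frac{7}{12} + \frac{39}{4}\right)\right) - 153 = \left(88 + \frac{31}{3}\right) - 153 = \frac{295}{3} - 153 = - \frac{164}{3}$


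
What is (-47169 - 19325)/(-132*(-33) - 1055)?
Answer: -66494/3301 ≈ -20.144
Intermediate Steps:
(-47169 - 19325)/(-132*(-33) - 1055) = -66494/(4356 - 1055) = -66494/3301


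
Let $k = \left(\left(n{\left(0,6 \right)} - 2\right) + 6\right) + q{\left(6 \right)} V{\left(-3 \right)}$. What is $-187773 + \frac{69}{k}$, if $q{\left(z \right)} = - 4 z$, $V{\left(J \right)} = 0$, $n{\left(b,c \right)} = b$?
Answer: $- \frac{751023}{4} \approx -1.8776 \cdot 10^{5}$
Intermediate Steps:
$k = 4$ ($k = \left(\left(0 - 2\right) + 6\right) + \left(-4\right) 6 \cdot 0 = \left(-2 + 6\right) - 0 = 4 + 0 = 4$)
$-187773 + \frac{69}{k} = -187773 + \frac{69}{4} = - \frac{751023}{4}$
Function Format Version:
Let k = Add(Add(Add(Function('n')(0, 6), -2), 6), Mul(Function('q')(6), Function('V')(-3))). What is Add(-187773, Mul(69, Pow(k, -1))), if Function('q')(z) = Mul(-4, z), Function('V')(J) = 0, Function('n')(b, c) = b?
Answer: Rational(-751023, 4) ≈ -1.8776e+5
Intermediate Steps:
k = 4 (k = Add(Add(Add(0, -2), 6), Mul(Mul(-4, 6), 0)) = Add(Add(-2, 6), Mul(-24, 0)) = Add(4, 0) = 4)
Add(-187773, Mul(69, Pow(k, -1))) = Add(-187773, Mul(69, Pow(4, -1))) = Add(-187773, Mul(69, Rational(1, 4))) = Add(-187773, Rational(69, 4)) = Rational(-751023, 4)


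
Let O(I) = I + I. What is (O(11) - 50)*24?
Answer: -672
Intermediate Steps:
O(I) = 2*I
(O(11) - 50)*24 = (2*11 - 50)*24 = (22 - 50)*24 = -28*24 = -672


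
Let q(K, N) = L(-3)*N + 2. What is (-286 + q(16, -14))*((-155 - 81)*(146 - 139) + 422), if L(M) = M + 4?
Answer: 366540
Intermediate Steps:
L(M) = 4 + M
q(K, N) = 2 + N (q(K, N) = (4 - 3)*N + 2 = 1*N + 2 = N + 2 = 2 + N)
(-286 + q(16, -14))*((-155 - 81)*(146 - 139) + 422) = (-286 + (2 - 14))*((-155 - 81)*(146 - 139) + 422) = (-286 - 12)*(-236*7 + 422) = -298*(-1652 + 422) = -298*(-1230) = 366540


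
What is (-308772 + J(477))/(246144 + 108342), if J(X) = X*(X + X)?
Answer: 24381/59081 ≈ 0.41267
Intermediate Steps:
J(X) = 2*X² (J(X) = X*(2*X) = 2*X²)
(-308772 + J(477))/(246144 + 108342) = (-308772 + 2*477²)/(246144 + 108342) = (-308772 + 2*227529)/354486 = (-308772 + 455058)*(1/354486) = 146286*(1/354486) = 24381/59081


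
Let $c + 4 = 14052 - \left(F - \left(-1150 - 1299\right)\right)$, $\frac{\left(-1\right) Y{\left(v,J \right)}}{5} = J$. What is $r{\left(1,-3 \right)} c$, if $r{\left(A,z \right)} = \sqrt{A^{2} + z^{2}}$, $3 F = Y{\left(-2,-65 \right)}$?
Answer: $\frac{34472 \sqrt{10}}{3} \approx 36337.0$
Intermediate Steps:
$Y{\left(v,J \right)} = - 5 J$
$F = \frac{325}{3}$ ($F = \frac{\left(-5\right) \left(-65\right)}{3} = \frac{1}{3} \cdot 325 = \frac{325}{3} \approx 108.33$)
$c = \frac{34472}{3}$ ($c = -4 + \left(14052 - \left(\frac{325}{3} - \left(-1150 - 1299\right)\right)\right) = -4 + \left(14052 - \left(\frac{325}{3} - -2449\right)\right) = -4 + \left(14052 - \left(\frac{325}{3} + 2449\right)\right) = -4 + \left(14052 - \frac{7672}{3}\right) = -4 + \frac{34484}{3} = \frac{34472}{3} \approx 11491.0$)
$r{\left(1,-3 \right)} c = \sqrt{1^{2} + \left(-3\right)^{2}} \cdot \frac{34472}{3} = \sqrt{1 + 9} \cdot \frac{34472}{3} = \sqrt{10} \cdot \frac{34472}{3} = \frac{34472 \sqrt{10}}{3}$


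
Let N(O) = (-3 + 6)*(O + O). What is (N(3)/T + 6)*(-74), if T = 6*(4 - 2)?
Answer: -555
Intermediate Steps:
N(O) = 6*O (N(O) = 3*(2*O) = 6*O)
T = 12 (T = 6*2 = 12)
(N(3)/T + 6)*(-74) = ((6*3)/12 + 6)*(-74) = (18*(1/12) + 6)*(-74) = (3/2 + 6)*(-74) = (15/2)*(-74) = -555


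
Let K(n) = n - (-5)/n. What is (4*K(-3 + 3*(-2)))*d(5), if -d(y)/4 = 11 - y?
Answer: 2752/3 ≈ 917.33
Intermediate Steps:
d(y) = -44 + 4*y (d(y) = -4*(11 - y) = -44 + 4*y)
K(n) = n + 5/n
(4*K(-3 + 3*(-2)))*d(5) = (4*((-3 + 3*(-2)) + 5/(-3 + 3*(-2))))*(-44 + 4*5) = (4*((-3 - 6) + 5/(-3 - 6)))*(-44 + 20) = (4*(-9 + 5/(-9)))*(-24) = (4*(-9 + 5*(-1/9)))*(-24) = (4*(-9 - 5/9))*(-24) = (4*(-86/9))*(-24) = -344/9*(-24) = 2752/3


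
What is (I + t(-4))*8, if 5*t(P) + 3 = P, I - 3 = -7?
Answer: -216/5 ≈ -43.200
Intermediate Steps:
I = -4 (I = 3 - 7 = -4)
t(P) = -⅗ + P/5
(I + t(-4))*8 = (-4 + (-⅗ + (⅕)*(-4)))*8 = (-4 + (-⅗ - ⅘))*8 = (-4 - 7/5)*8 = -27/5*8 = -216/5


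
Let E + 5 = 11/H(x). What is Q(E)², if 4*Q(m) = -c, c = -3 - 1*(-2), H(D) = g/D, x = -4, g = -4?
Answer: 1/16 ≈ 0.062500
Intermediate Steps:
H(D) = -4/D
c = -1 (c = -3 + 2 = -1)
E = 6 (E = -5 + 11/((-4/(-4))) = -5 + 11/((-4*(-¼))) = -5 + 11/1 = -5 + 11*1 = -5 + 11 = 6)
Q(m) = ¼ (Q(m) = (-1*(-1))/4 = (¼)*1 = ¼)
Q(E)² = (¼)² = 1/16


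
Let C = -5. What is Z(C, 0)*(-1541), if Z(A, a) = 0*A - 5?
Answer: 7705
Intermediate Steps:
Z(A, a) = -5 (Z(A, a) = 0 - 5 = -5)
Z(C, 0)*(-1541) = -5*(-1541) = 7705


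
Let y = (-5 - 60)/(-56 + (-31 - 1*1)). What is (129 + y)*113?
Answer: 1290121/88 ≈ 14660.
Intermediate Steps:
y = 65/88 (y = -65/(-56 + (-31 - 1)) = -65/(-56 - 32) = -65/(-88) = -65*(-1/88) = 65/88 ≈ 0.73864)
(129 + y)*113 = (129 + 65/88)*113 = (11417/88)*113 = 1290121/88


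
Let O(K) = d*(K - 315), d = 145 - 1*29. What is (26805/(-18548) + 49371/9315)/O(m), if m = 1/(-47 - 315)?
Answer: -40184698891/380898812068920 ≈ -0.00010550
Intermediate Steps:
d = 116 (d = 145 - 29 = 116)
m = -1/362 (m = 1/(-362) = -1/362 ≈ -0.0027624)
O(K) = -36540 + 116*K (O(K) = 116*(K - 315) = 116*(-315 + K) = -36540 + 116*K)
(26805/(-18548) + 49371/9315)/O(m) = (26805/(-18548) + 49371/9315)/(-36540 + 116*(-1/362)) = (26805*(-1/18548) + 49371*(1/9315))/(-36540 - 58/181) = (-26805/18548 + 16457/3105)/(-6613798/181) = (222014911/57591540)*(-181/6613798) = -40184698891/380898812068920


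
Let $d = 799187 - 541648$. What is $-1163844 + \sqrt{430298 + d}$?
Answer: $-1163844 + \sqrt{687837} \approx -1.163 \cdot 10^{6}$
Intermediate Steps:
$d = 257539$ ($d = 799187 - 541648 = 257539$)
$-1163844 + \sqrt{430298 + d} = -1163844 + \sqrt{430298 + 257539} = -1163844 + \sqrt{687837}$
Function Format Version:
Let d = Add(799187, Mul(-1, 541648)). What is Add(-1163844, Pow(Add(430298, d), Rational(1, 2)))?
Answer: Add(-1163844, Pow(687837, Rational(1, 2))) ≈ -1.1630e+6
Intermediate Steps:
d = 257539 (d = Add(799187, -541648) = 257539)
Add(-1163844, Pow(Add(430298, d), Rational(1, 2))) = Add(-1163844, Pow(Add(430298, 257539), Rational(1, 2))) = Add(-1163844, Pow(687837, Rational(1, 2)))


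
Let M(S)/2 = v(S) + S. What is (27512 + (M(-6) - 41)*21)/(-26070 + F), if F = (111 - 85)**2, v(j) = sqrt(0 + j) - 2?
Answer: -26315/25394 - 21*I*sqrt(6)/12697 ≈ -1.0363 - 0.0040513*I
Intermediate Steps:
v(j) = -2 + sqrt(j) (v(j) = sqrt(j) - 2 = -2 + sqrt(j))
F = 676 (F = 26**2 = 676)
M(S) = -4 + 2*S + 2*sqrt(S) (M(S) = 2*((-2 + sqrt(S)) + S) = 2*(-2 + S + sqrt(S)) = -4 + 2*S + 2*sqrt(S))
(27512 + (M(-6) - 41)*21)/(-26070 + F) = (27512 + ((-4 + 2*(-6) + 2*sqrt(-6)) - 41)*21)/(-26070 + 676) = (27512 + ((-4 - 12 + 2*(I*sqrt(6))) - 41)*21)/(-25394) = (27512 + ((-4 - 12 + 2*I*sqrt(6)) - 41)*21)*(-1/25394) = (27512 + ((-16 + 2*I*sqrt(6)) - 41)*21)*(-1/25394) = (27512 + (-57 + 2*I*sqrt(6))*21)*(-1/25394) = (27512 + (-1197 + 42*I*sqrt(6)))*(-1/25394) = (26315 + 42*I*sqrt(6))*(-1/25394) = -26315/25394 - 21*I*sqrt(6)/12697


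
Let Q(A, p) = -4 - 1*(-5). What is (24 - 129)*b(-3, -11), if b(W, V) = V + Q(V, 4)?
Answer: 1050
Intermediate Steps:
Q(A, p) = 1 (Q(A, p) = -4 + 5 = 1)
b(W, V) = 1 + V (b(W, V) = V + 1 = 1 + V)
(24 - 129)*b(-3, -11) = (24 - 129)*(1 - 11) = -105*(-10) = 1050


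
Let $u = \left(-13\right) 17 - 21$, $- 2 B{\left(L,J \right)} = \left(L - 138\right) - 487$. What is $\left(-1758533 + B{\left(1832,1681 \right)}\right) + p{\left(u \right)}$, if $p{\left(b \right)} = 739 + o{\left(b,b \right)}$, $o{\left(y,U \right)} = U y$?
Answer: $- \frac{3399667}{2} \approx -1.6998 \cdot 10^{6}$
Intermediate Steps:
$B{\left(L,J \right)} = \frac{625}{2} - \frac{L}{2}$ ($B{\left(L,J \right)} = - \frac{\left(L - 138\right) - 487}{2} = - \frac{\left(-138 + L\right) - 487}{2} = - \frac{-625 + L}{2} = \frac{625}{2} - \frac{L}{2}$)
$u = -242$ ($u = -221 - 21 = -242$)
$p{\left(b \right)} = 739 + b^{2}$ ($p{\left(b \right)} = 739 + b b = 739 + b^{2}$)
$\left(-1758533 + B{\left(1832,1681 \right)}\right) + p{\left(u \right)} = \left(-1758533 + \left(\frac{625}{2} - 916\right)\right) + \left(739 + \left(-242\right)^{2}\right) = \left(-1758533 + \left(\frac{625}{2} - 916\right)\right) + \left(739 + 58564\right) = \left(-1758533 - \frac{1207}{2}\right) + 59303 = - \frac{3518273}{2} + 59303 = - \frac{3399667}{2}$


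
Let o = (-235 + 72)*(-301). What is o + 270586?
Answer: 319649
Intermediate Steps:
o = 49063 (o = -163*(-301) = 49063)
o + 270586 = 49063 + 270586 = 319649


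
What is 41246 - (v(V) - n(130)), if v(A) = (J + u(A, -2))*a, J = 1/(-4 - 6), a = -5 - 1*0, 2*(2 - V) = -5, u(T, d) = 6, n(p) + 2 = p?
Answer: 82807/2 ≈ 41404.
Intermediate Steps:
n(p) = -2 + p
V = 9/2 (V = 2 - ½*(-5) = 2 + 5/2 = 9/2 ≈ 4.5000)
a = -5 (a = -5 + 0 = -5)
J = -⅒ (J = 1/(-10) = -⅒ ≈ -0.10000)
v(A) = -59/2 (v(A) = (-⅒ + 6)*(-5) = (59/10)*(-5) = -59/2)
41246 - (v(V) - n(130)) = 41246 - (-59/2 - (-2 + 130)) = 41246 - (-59/2 - 1*128) = 41246 - (-59/2 - 128) = 41246 - 1*(-315/2) = 41246 + 315/2 = 82807/2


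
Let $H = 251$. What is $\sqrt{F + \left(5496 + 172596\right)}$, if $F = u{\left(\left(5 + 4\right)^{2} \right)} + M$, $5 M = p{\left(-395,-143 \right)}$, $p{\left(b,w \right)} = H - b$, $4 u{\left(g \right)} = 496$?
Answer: $\frac{\sqrt{4458630}}{5} \approx 422.31$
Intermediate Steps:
$u{\left(g \right)} = 124$ ($u{\left(g \right)} = \frac{1}{4} \cdot 496 = 124$)
$p{\left(b,w \right)} = 251 - b$
$M = \frac{646}{5}$ ($M = \frac{251 - -395}{5} = \frac{251 + 395}{5} = \frac{1}{5} \cdot 646 = \frac{646}{5} \approx 129.2$)
$F = \frac{1266}{5}$ ($F = 124 + \frac{646}{5} = \frac{1266}{5} \approx 253.2$)
$\sqrt{F + \left(5496 + 172596\right)} = \sqrt{\frac{1266}{5} + \left(5496 + 172596\right)} = \sqrt{\frac{1266}{5} + 178092} = \sqrt{\frac{891726}{5}} = \frac{\sqrt{4458630}}{5}$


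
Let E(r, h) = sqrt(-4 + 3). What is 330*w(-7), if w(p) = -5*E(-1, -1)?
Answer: -1650*I ≈ -1650.0*I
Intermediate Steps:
E(r, h) = I (E(r, h) = sqrt(-1) = I)
w(p) = -5*I
330*w(-7) = 330*(-5*I) = -1650*I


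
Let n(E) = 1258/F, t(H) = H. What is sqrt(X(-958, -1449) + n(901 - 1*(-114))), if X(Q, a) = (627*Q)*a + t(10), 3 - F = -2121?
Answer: sqrt(109070665928126)/354 ≈ 29502.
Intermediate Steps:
F = 2124 (F = 3 - 1*(-2121) = 3 + 2121 = 2124)
n(E) = 629/1062 (n(E) = 1258/2124 = 1258*(1/2124) = 629/1062)
X(Q, a) = 10 + 627*Q*a (X(Q, a) = (627*Q)*a + 10 = 627*Q*a + 10 = 10 + 627*Q*a)
sqrt(X(-958, -1449) + n(901 - 1*(-114))) = sqrt((10 + 627*(-958)*(-1449)) + 629/1062) = sqrt((10 + 870365034) + 629/1062) = sqrt(870365044 + 629/1062) = sqrt(924327677357/1062) = sqrt(109070665928126)/354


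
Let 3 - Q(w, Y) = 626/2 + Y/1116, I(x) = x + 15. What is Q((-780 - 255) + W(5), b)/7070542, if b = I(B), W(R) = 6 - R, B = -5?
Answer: -172985/3945362436 ≈ -4.3845e-5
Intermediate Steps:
I(x) = 15 + x
b = 10 (b = 15 - 5 = 10)
Q(w, Y) = -310 - Y/1116 (Q(w, Y) = 3 - (626/2 + Y/1116) = 3 - (626*(½) + Y*(1/1116)) = 3 - (313 + Y/1116) = 3 + (-313 - Y/1116) = -310 - Y/1116)
Q((-780 - 255) + W(5), b)/7070542 = (-310 - 1/1116*10)/7070542 = (-310 - 5/558)*(1/7070542) = -172985/558*1/7070542 = -172985/3945362436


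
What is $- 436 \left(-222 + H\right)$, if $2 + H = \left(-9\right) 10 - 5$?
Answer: $139084$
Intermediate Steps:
$H = -97$ ($H = -2 - 95 = -97$)
$- 436 \left(-222 + H\right) = - 436 \left(-222 - 97\right) = \left(-436\right) \left(-319\right) = 139084$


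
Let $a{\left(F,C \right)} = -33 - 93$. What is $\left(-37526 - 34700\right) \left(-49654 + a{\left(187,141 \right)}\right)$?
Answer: $3595410280$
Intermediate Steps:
$a{\left(F,C \right)} = -126$
$\left(-37526 - 34700\right) \left(-49654 + a{\left(187,141 \right)}\right) = \left(-37526 - 34700\right) \left(-49654 - 126\right) = \left(-72226\right) \left(-49780\right) = 3595410280$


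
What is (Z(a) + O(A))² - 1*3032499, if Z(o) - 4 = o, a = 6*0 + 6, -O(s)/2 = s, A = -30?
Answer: -3027599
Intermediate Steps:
O(s) = -2*s
a = 6 (a = 0 + 6 = 6)
Z(o) = 4 + o
(Z(a) + O(A))² - 1*3032499 = ((4 + 6) - 2*(-30))² - 1*3032499 = (10 + 60)² - 3032499 = 70² - 3032499 = 4900 - 3032499 = -3027599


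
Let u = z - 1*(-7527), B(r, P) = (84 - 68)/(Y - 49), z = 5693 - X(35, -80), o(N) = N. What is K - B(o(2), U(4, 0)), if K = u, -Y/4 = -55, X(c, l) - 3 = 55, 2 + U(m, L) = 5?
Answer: 2250686/171 ≈ 13162.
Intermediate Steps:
U(m, L) = 3 (U(m, L) = -2 + 5 = 3)
X(c, l) = 58 (X(c, l) = 3 + 55 = 58)
Y = 220 (Y = -4*(-55) = 220)
z = 5635 (z = 5693 - 1*58 = 5693 - 58 = 5635)
B(r, P) = 16/171 (B(r, P) = (84 - 68)/(220 - 49) = 16/171)
u = 13162 (u = 5635 - 1*(-7527) = 5635 + 7527 = 13162)
K = 13162
K - B(o(2), U(4, 0)) = 13162 - 1*16/171 = 13162 - 16/171 = 2250686/171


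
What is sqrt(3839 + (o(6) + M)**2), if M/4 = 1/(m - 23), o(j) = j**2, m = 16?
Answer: 129*sqrt(15)/7 ≈ 71.374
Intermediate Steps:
M = -4/7 (M = 4/(16 - 23) = 4/(-7) = 4*(-1/7) = -4/7 ≈ -0.57143)
sqrt(3839 + (o(6) + M)**2) = sqrt(3839 + (6**2 - 4/7)**2) = sqrt(3839 + (36 - 4/7)**2) = sqrt(3839 + (248/7)**2) = sqrt(3839 + 61504/49) = sqrt(249615/49) = 129*sqrt(15)/7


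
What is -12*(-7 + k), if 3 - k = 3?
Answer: 84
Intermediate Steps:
k = 0 (k = 3 - 1*3 = 3 - 3 = 0)
-12*(-7 + k) = -12*(-7 + 0) = -12*(-7) = 84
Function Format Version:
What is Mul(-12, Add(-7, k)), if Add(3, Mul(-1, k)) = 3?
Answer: 84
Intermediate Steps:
k = 0 (k = Add(3, Mul(-1, 3)) = Add(3, -3) = 0)
Mul(-12, Add(-7, k)) = Mul(-12, Add(-7, 0)) = Mul(-12, -7) = 84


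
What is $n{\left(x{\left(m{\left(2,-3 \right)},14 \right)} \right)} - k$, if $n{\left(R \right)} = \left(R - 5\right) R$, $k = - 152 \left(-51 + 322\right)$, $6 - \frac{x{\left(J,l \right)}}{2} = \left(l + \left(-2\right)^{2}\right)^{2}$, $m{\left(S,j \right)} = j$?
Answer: $448868$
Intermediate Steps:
$x{\left(J,l \right)} = 12 - 2 \left(4 + l\right)^{2}$ ($x{\left(J,l \right)} = 12 - 2 \left(l + \left(-2\right)^{2}\right)^{2} = 12 - 2 \left(l + 4\right)^{2} = 12 - 2 \left(4 + l\right)^{2}$)
$k = -41192$ ($k = \left(-152\right) 271 = -41192$)
$n{\left(R \right)} = R \left(-5 + R\right)$ ($n{\left(R \right)} = \left(-5 + R\right) R = R \left(-5 + R\right)$)
$n{\left(x{\left(m{\left(2,-3 \right)},14 \right)} \right)} - k = \left(12 - 2 \left(4 + 14\right)^{2}\right) \left(-5 + \left(12 - 2 \left(4 + 14\right)^{2}\right)\right) - -41192 = \left(12 - 2 \cdot 18^{2}\right) \left(-5 + \left(12 - 2 \cdot 18^{2}\right)\right) + 41192 = \left(12 - 648\right) \left(-5 + \left(12 - 648\right)\right) + 41192 = - 636 \left(-5 - 636\right) + 41192 = \left(-636\right) \left(-641\right) + 41192 = 407676 + 41192 = 448868$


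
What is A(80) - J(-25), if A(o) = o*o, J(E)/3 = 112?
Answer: 6064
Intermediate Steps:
J(E) = 336 (J(E) = 3*112 = 336)
A(o) = o²
A(80) - J(-25) = 80² - 1*336 = 6400 - 336 = 6064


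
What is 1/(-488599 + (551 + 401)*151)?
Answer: -1/344847 ≈ -2.8998e-6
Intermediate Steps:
1/(-488599 + (551 + 401)*151) = 1/(-488599 + 952*151) = 1/(-488599 + 143752) = 1/(-344847) = -1/344847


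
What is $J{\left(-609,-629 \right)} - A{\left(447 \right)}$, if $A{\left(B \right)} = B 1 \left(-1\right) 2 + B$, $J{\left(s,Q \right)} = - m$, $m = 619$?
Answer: $-172$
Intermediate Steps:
$J{\left(s,Q \right)} = -619$ ($J{\left(s,Q \right)} = \left(-1\right) 619 = -619$)
$A{\left(B \right)} = - B$ ($A{\left(B \right)} = B \left(\left(-1\right) 2\right) + B = B \left(-2\right) + B = - 2 B + B = - B$)
$J{\left(-609,-629 \right)} - A{\left(447 \right)} = -619 - \left(-1\right) 447 = -619 - -447 = -619 + 447 = -172$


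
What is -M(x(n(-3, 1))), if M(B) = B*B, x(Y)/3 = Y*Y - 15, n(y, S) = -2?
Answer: -1089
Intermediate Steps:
x(Y) = -45 + 3*Y**2 (x(Y) = 3*(Y*Y - 15) = 3*(Y**2 - 15) = 3*(-15 + Y**2) = -45 + 3*Y**2)
M(B) = B**2
-M(x(n(-3, 1))) = -(-45 + 3*(-2)**2)**2 = -(-45 + 3*4)**2 = -(-45 + 12)**2 = -1*(-33)**2 = -1*1089 = -1089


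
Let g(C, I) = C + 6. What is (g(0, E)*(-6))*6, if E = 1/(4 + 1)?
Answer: -216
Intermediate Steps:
E = ⅕ (E = 1/5 = ⅕ ≈ 0.20000)
g(C, I) = 6 + C
(g(0, E)*(-6))*6 = ((6 + 0)*(-6))*6 = (6*(-6))*6 = -36*6 = -216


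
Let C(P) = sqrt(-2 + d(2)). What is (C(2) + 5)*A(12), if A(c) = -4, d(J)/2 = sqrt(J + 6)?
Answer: -20 - 4*sqrt(-2 + 4*sqrt(2)) ≈ -27.649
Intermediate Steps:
d(J) = 2*sqrt(6 + J) (d(J) = 2*sqrt(J + 6) = 2*sqrt(6 + J))
C(P) = sqrt(-2 + 4*sqrt(2)) (C(P) = sqrt(-2 + 2*sqrt(6 + 2)) = sqrt(-2 + 2*sqrt(8)) = sqrt(-2 + 2*(2*sqrt(2))) = sqrt(-2 + 4*sqrt(2)))
(C(2) + 5)*A(12) = (sqrt(-2 + 4*sqrt(2)) + 5)*(-4) = (5 + sqrt(-2 + 4*sqrt(2)))*(-4) = -20 - 4*sqrt(-2 + 4*sqrt(2))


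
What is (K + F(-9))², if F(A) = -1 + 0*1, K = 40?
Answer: 1521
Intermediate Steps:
F(A) = -1 (F(A) = -1 + 0 = -1)
(K + F(-9))² = (40 - 1)² = 39² = 1521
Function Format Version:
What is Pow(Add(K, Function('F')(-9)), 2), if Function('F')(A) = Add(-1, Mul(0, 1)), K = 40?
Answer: 1521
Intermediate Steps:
Function('F')(A) = -1 (Function('F')(A) = Add(-1, 0) = -1)
Pow(Add(K, Function('F')(-9)), 2) = Pow(Add(40, -1), 2) = Pow(39, 2) = 1521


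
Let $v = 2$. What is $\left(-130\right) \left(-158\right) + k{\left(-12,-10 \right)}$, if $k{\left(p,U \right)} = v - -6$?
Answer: $20548$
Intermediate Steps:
$k{\left(p,U \right)} = 8$ ($k{\left(p,U \right)} = 2 - -6 = 2 + 6 = 8$)
$\left(-130\right) \left(-158\right) + k{\left(-12,-10 \right)} = \left(-130\right) \left(-158\right) + 8 = 20540 + 8 = 20548$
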